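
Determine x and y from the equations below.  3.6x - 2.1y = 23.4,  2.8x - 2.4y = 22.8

Row-reduce the augmented matrix:
R1 ← R1 / (18/5).
R2 ← R2 − 14/5·R1.
R2 ← R2 / (-23/30).
R1 ← R1 + 7/12·R2.
Reading off the reduced rows gives x = 3, y = -6.

x = 3, y = -6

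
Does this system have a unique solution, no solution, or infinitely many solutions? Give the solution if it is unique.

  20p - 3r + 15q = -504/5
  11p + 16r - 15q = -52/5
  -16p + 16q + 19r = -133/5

Row-reduce the augmented matrix:
R1 ← R1 / (20).
R2 ← R2 − 11·R1.
R3 ← R3 + 16·R1.
R2 ← R2 / (-93/4).
R1 ← R1 − 3/4·R2.
R3 ← R3 − 28·R2.
R3 ← R3 / (17603/465).
R1 ← R1 − 13/31·R3.
R2 ← R2 + 353/465·R3.
Reading off the reduced rows gives p = -3, q = -3, r = -7/5.

p = -3, q = -3, r = -7/5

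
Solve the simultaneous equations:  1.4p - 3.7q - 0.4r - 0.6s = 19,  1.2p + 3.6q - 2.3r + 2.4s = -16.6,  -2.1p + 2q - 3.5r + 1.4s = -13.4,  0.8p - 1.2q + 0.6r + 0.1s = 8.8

p = 0, q = -6, r = 2, s = 4

Row-reduce the augmented matrix:
R1 ← R1 / (7/5).
R2 ← R2 − 6/5·R1.
R3 ← R3 + 21/10·R1.
R4 ← R4 − 4/5·R1.
R2 ← R2 / (237/35).
R1 ← R1 + 37/14·R2.
R3 ← R3 + 71/20·R2.
R4 ← R4 − 32/35·R2.
R3 ← R3 / (-9719/1896).
R1 ← R1 + 995/948·R3.
R2 ← R2 + 137/474·R3.
R4 ← R4 − 259/237·R3.
R4 ← R4 / (9363/19438).
R1 ← R1 − 2854/9719·R4.
R2 ← R2 − 15358/48595·R4.
R3 ← R3 + 19224/48595·R4.
Reading off the reduced rows gives p = 0, q = -6, r = 2, s = 4.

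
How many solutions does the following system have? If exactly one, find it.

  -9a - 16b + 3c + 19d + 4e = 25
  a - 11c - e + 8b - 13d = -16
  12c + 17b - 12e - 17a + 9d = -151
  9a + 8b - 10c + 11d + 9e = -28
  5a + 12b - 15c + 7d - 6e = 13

Row-reduce the augmented matrix:
R1 ← R1 / (-9).
R2 ← R2 − 1·R1.
R3 ← R3 + 17·R1.
R4 ← R4 − 9·R1.
R5 ← R5 − 5·R1.
R2 ← R2 / (56/9).
R1 ← R1 − 16/9·R2.
R3 ← R3 − 425/9·R2.
R4 ← R4 + 8·R2.
R5 ← R5 − 28/9·R2.
R3 ← R3 / (611/7).
R1 ← R1 − 19/7·R3.
R2 ← R2 + 12/7·R3.
R4 ← R4 + 145/7·R3.
R5 ← R5 + 8·R3.
R4 ← R4 / (71439/2444).
R1 ← R1 + 1793/2444·R4.
R2 ← R2 + 1601/2444·R4.
R3 ← R3 − 1561/2444·R4.
R5 ← R5 − 17175/611·R4.
R5 ← R5 / (-314805/23813).
R1 ← R1 − 58333/142878·R5.
R2 ← R2 + 14059/71439·R5.
R3 ← R3 + 26050/71439·R5.
R4 ← R4 − 42259/142878·R5.
Reading off the reduced rows gives a = 5, b = -6, c = -2, d = 0, e = -5.

a = 5, b = -6, c = -2, d = 0, e = -5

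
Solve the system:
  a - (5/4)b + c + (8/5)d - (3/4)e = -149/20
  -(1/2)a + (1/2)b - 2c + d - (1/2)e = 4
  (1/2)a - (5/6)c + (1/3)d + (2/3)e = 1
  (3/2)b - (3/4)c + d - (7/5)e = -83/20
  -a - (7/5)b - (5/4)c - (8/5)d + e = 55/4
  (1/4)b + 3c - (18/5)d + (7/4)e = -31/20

no solution

Row-reduce:
R2 ← R2 + 1/2·R1.
R3 ← R3 − 1/2·R1.
R5 ← R5 + 1·R1.
R2 ← R2 / (-1/8).
R1 ← R1 + 5/4·R2.
R3 ← R3 − 5/8·R2.
R4 ← R4 − 3/2·R2.
R5 ← R5 + 53/20·R2.
R6 ← R6 − 1/4·R2.
R3 ← R3 / (-53/6).
R1 ← R1 − 16·R3.
R2 ← R2 − 12·R3.
R4 ← R4 + 75/4·R3.
R5 ← R5 − 631/20·R3.
R4 ← R4 / (1189/265).
R1 ← R1 + 50/53·R4.
R2 ← R2 + 744/265·R4.
R3 ← R3 + 256/265·R4.
R5 ← R5 + 10178/1325·R4.
R5 ← R5 / (-40586/29725).
R1 ← R1 − 1127/1189·R5.
R2 ← R2 + 3253/5945·R5.
R3 ← R3 + 3932/5945·R5.
R4 ← R4 + 2557/2378·R5.
Row 6 reduces to 0 = -1, a contradiction. The system is inconsistent.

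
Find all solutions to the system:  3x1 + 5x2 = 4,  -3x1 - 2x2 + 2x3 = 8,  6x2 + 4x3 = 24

Row-reduce:
R1 ← R1 / (3).
R2 ← R2 + 3·R1.
R2 ← R2 / (3).
R1 ← R1 − 5/3·R2.
R3 ← R3 − 6·R2.
Rank is 2 with 3 unknowns, leaving x3 free.

infinitely many solutions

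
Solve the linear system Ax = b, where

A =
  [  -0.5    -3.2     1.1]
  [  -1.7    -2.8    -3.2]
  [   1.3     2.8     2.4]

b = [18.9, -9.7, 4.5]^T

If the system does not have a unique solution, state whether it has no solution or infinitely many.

Row-reduce the augmented matrix:
R1 ← R1 / (-1/2).
R2 ← R2 + 17/10·R1.
R3 ← R3 − 13/10·R1.
R2 ← R2 / (202/25).
R1 ← R1 − 32/5·R2.
R3 ← R3 + 138/25·R2.
R3 ← R3 / (262/505).
R1 ← R1 − 333/101·R3.
R2 ← R2 + 347/404·R3.
Reading off the reduced rows gives x_1 = 1, x_2 = -4, x_3 = 6.

x_1 = 1, x_2 = -4, x_3 = 6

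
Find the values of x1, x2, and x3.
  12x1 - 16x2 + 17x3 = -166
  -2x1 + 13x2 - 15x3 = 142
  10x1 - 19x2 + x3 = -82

x1 = 0, x2 = 4, x3 = -6

Row-reduce the augmented matrix:
R1 ← R1 / (12).
R2 ← R2 + 2·R1.
R3 ← R3 − 10·R1.
R2 ← R2 / (31/3).
R1 ← R1 + 4/3·R2.
R3 ← R3 + 17/3·R2.
R3 ← R3 / (-615/31).
R1 ← R1 + 19/124·R3.
R2 ← R2 + 73/62·R3.
Reading off the reduced rows gives x1 = 0, x2 = 4, x3 = -6.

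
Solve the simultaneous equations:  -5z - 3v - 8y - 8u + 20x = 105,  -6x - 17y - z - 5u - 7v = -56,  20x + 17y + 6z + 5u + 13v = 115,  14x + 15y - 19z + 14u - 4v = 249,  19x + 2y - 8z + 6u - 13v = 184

x = 6, y = 0, z = -5, u = 5, v = 0

Row-reduce the augmented matrix:
R1 ← R1 / (20).
R2 ← R2 + 6·R1.
R3 ← R3 − 20·R1.
R4 ← R4 − 14·R1.
R5 ← R5 − 19·R1.
R2 ← R2 / (-97/5).
R1 ← R1 + 2/5·R2.
R3 ← R3 − 25·R2.
R4 ← R4 − 103/5·R2.
R5 ← R5 − 48/5·R2.
R3 ← R3 / (1509/194).
R1 ← R1 + 77/388·R3.
R2 ← R2 − 25/194·R3.
R4 ← R4 + 1761/97·R3.
R5 ← R5 + 1741/388·R3.
R4 ← R4 / (9973/503).
R1 ← R1 + 80/503·R4.
R2 ← R2 − 163/503·R4.
R3 ← R3 − 224/503·R4.
R5 ← R5 − 6004/503·R4.
R5 ← R5 / (-759065/59838).
R1 ← R1 − 11237/59838·R5.
R2 ← R2 − 7688/29919·R5.
R3 ← R3 − 20171/29919·R5.
R4 ← R4 − 1657/9973·R5.
Reading off the reduced rows gives x = 6, y = 0, z = -5, u = 5, v = 0.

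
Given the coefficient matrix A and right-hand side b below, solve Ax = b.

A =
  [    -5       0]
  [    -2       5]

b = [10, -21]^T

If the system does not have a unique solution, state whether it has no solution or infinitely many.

x_1 = -2, x_2 = -5

Row-reduce the augmented matrix:
R1 ← R1 / (-5).
R2 ← R2 + 2·R1.
R2 ← R2 / (5).
Reading off the reduced rows gives x_1 = -2, x_2 = -5.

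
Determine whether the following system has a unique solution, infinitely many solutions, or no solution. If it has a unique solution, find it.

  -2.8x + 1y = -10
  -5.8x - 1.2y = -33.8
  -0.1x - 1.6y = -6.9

Row-reduce the augmented matrix:
R1 ← R1 / (-14/5).
R2 ← R2 + 29/5·R1.
R3 ← R3 + 1/10·R1.
R2 ← R2 / (-229/70).
R1 ← R1 + 5/14·R2.
R3 ← R3 + 229/140·R2.
R3 reduces to 0 = 0, so the extra equation is consistent.
Reading off the reduced rows gives x = 5, y = 4.

x = 5, y = 4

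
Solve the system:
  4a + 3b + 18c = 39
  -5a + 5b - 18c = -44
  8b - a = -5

Row-reduce:
R1 ← R1 / (4).
R2 ← R2 + 5·R1.
R3 ← R3 + 1·R1.
R2 ← R2 / (35/4).
R1 ← R1 − 3/4·R2.
R3 ← R3 − 35/4·R2.
Rank is 2 with 3 unknowns, leaving c free.

infinitely many solutions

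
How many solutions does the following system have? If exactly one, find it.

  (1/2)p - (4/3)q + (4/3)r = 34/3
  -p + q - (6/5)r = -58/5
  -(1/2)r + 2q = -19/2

Row-reduce the augmented matrix:
R1 ← R1 / (1/2).
R2 ← R2 + 1·R1.
R2 ← R2 / (-5/3).
R1 ← R1 + 8/3·R2.
R3 ← R3 − 2·R2.
R3 ← R3 / (63/50).
R1 ← R1 − 8/25·R3.
R2 ← R2 + 22/25·R3.
Reading off the reduced rows gives p = 4, q = -4, r = 3.

p = 4, q = -4, r = 3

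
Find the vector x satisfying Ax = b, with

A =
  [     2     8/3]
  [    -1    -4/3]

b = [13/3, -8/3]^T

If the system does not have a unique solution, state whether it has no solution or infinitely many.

no solution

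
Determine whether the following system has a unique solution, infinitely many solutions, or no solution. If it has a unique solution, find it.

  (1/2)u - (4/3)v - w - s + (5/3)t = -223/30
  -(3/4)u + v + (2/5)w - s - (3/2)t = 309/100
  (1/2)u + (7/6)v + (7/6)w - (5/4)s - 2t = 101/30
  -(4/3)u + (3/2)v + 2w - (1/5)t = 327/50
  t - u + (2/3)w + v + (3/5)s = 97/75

u = -9/5, v = -1, w = 13/5, s = 8/5, t = -11/5

Row-reduce the augmented matrix:
R1 ← R1 / (1/2).
R2 ← R2 + 3/4·R1.
R3 ← R3 − 1/2·R1.
R4 ← R4 + 4/3·R1.
R5 ← R5 + 1·R1.
R2 ← R2 / (-1).
R1 ← R1 + 8/3·R2.
R3 ← R3 − 5/2·R2.
R4 ← R4 + 37/18·R2.
R5 ← R5 + 5/3·R2.
R3 ← R3 / (-7/12).
R1 ← R1 − 14/15·R3.
R2 ← R2 − 11/10·R3.
R4 ← R4 − 287/180·R3.
R5 ← R5 − 1/2·R3.
R4 ← R4 / (-2753/180).
R1 ← R1 + 86/15·R4.
R2 ← R2 + 683/70·R4.
R3 ← R3 − 78/7·R4.
R5 ← R5 + 589/210·R4.
R5 ← R5 / (106957/57813).
R1 ← R1 + 11358/13765·R5.
R2 ← R2 + 246866/96355·R5.
R3 ← R3 − 24502/19271·R5.
R4 ← R4 − 180/2753·R5.
Reading off the reduced rows gives u = -9/5, v = -1, w = 13/5, s = 8/5, t = -11/5.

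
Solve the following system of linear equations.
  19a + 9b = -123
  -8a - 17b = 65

a = -6, b = -1

Row-reduce the augmented matrix:
R1 ← R1 / (19).
R2 ← R2 + 8·R1.
R2 ← R2 / (-251/19).
R1 ← R1 − 9/19·R2.
Reading off the reduced rows gives a = -6, b = -1.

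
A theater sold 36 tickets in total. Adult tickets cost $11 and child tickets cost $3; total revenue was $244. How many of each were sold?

adult tickets: 17, child tickets: 19

Let a = adult tickets, c = child tickets.
  a + c = 36
  11a + 3c = 244
Row-reduce the augmented matrix:
R2 ← R2 − 11·R1.
R2 ← R2 / (-8).
R1 ← R1 − 1·R2.
Reading off the reduced rows gives a = 17, c = 19.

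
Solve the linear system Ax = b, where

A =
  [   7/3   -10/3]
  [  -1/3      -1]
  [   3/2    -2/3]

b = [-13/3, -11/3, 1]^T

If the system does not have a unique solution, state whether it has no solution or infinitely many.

no solution

Row-reduce:
R1 ← R1 / (7/3).
R2 ← R2 + 1/3·R1.
R3 ← R3 − 3/2·R1.
R2 ← R2 / (-31/21).
R1 ← R1 + 10/7·R2.
R3 ← R3 − 31/21·R2.
Row 3 reduces to 0 = -1/2, a contradiction. The system is inconsistent.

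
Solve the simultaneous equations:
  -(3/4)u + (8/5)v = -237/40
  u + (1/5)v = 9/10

u = 3/2, v = -3

Row-reduce the augmented matrix:
R1 ← R1 / (-3/4).
R2 ← R2 − 1·R1.
R2 ← R2 / (7/3).
R1 ← R1 + 32/15·R2.
Reading off the reduced rows gives u = 3/2, v = -3.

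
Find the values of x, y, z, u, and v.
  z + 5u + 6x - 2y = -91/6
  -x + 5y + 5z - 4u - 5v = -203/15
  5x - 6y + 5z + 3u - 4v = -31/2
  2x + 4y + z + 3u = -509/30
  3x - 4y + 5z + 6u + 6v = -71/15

x = -4/5, y = -5/3, z = -6/5, u = -5/2, v = 2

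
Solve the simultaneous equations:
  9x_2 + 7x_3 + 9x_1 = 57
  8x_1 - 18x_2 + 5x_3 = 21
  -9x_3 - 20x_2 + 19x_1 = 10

Row-reduce the augmented matrix:
R1 ← R1 / (9).
R2 ← R2 − 8·R1.
R3 ← R3 − 19·R1.
R2 ← R2 / (-26).
R1 ← R1 − 1·R2.
R3 ← R3 + 39·R2.
R3 ← R3 / (-395/18).
R1 ← R1 − 19/26·R3.
R2 ← R2 − 11/234·R3.
Reading off the reduced rows gives x_1 = 3, x_2 = 1, x_3 = 3.

x_1 = 3, x_2 = 1, x_3 = 3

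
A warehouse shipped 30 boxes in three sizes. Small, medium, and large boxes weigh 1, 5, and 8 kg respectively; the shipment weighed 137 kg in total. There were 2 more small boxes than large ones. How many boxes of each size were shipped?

small boxes: 7, medium boxes: 18, large boxes: 5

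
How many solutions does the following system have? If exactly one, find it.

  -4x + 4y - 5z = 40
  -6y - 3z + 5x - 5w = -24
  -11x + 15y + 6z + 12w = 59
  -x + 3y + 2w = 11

infinitely many solutions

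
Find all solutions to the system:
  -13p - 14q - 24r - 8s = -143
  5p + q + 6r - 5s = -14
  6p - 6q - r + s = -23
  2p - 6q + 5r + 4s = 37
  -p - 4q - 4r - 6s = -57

p = -3, q = 1, r = 5, s = 6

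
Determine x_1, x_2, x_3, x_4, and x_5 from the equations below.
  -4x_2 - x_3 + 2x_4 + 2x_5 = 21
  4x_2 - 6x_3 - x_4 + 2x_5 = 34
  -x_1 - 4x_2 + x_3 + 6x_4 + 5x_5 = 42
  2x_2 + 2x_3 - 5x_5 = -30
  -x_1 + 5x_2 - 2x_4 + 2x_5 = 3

Row-reduce the augmented matrix:
Swap R1 and R3.
R1 ← R1 / (-1).
R5 ← R5 + 1·R1.
R2 ← R2 / (4).
R1 ← R1 − 4·R2.
R3 ← R3 + 4·R2.
R4 ← R4 − 2·R2.
R5 ← R5 − 9·R2.
R3 ← R3 / (-7).
R1 ← R1 − 5·R3.
R2 ← R2 + 3/2·R3.
R4 ← R4 − 5·R3.
R5 ← R5 − 25/2·R3.
R4 ← R4 / (17/14).
R1 ← R1 + 30/7·R4.
R2 ← R2 + 13/28·R4.
R3 ← R3 + 1/7·R4.
R5 ← R5 + 111/28·R4.
R5 ← R5 / (-361/34).
R1 ← R1 + 259/17·R5.
R2 ← R2 + 53/34·R5.
R3 ← R3 + 16/17·R5.
R4 ← R4 + 44/17·R5.
Reading off the reduced rows gives x_1 = -3, x_2 = 0, x_3 = -5, x_4 = 4, x_5 = 4.

x_1 = -3, x_2 = 0, x_3 = -5, x_4 = 4, x_5 = 4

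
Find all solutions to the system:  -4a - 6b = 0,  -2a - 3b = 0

infinitely many solutions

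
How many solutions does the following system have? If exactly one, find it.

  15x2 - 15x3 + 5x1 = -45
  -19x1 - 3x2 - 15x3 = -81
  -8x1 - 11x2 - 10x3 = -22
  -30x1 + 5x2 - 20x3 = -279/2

no solution

Row-reduce:
R1 ← R1 / (5).
R2 ← R2 + 19·R1.
R3 ← R3 + 8·R1.
R4 ← R4 + 30·R1.
R2 ← R2 / (54).
R1 ← R1 − 3·R2.
R3 ← R3 − 13·R2.
R4 ← R4 − 95·R2.
R3 ← R3 / (-50/3).
R1 ← R1 − 1·R3.
R2 ← R2 + 4/3·R3.
R4 ← R4 − 50/3·R3.
Row 4 reduces to 0 = 1/2, a contradiction. The system is inconsistent.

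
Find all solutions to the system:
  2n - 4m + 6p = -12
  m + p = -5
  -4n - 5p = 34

m = -3, n = -6, p = -2

Row-reduce the augmented matrix:
R1 ← R1 / (-4).
R2 ← R2 − 1·R1.
R2 ← R2 / (1/2).
R1 ← R1 + 1/2·R2.
R3 ← R3 + 4·R2.
R3 ← R3 / (15).
R1 ← R1 − 1·R3.
R2 ← R2 − 5·R3.
Reading off the reduced rows gives m = -3, n = -6, p = -2.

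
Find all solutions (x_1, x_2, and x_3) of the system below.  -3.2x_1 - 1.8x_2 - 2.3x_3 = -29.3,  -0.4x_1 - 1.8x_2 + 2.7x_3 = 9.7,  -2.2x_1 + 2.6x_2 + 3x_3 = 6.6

x_1 = 5, x_2 = 1, x_3 = 5

Row-reduce the augmented matrix:
R1 ← R1 / (-16/5).
R2 ← R2 + 2/5·R1.
R3 ← R3 + 11/5·R1.
R2 ← R2 / (-63/40).
R1 ← R1 − 9/16·R2.
R3 ← R3 − 307/80·R2.
R3 ← R3 / (3736/315).
R1 ← R1 − 25/14·R3.
R2 ← R2 + 239/126·R3.
Reading off the reduced rows gives x_1 = 5, x_2 = 1, x_3 = 5.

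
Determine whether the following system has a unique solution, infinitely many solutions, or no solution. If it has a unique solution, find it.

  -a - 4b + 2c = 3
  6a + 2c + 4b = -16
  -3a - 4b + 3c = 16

Row-reduce the augmented matrix:
R1 ← R1 / (-1).
R2 ← R2 − 6·R1.
R3 ← R3 + 3·R1.
R2 ← R2 / (-20).
R1 ← R1 − 4·R2.
R3 ← R3 − 8·R2.
R3 ← R3 / (13/5).
R1 ← R1 − 4/5·R3.
R2 ← R2 + 7/10·R3.
Reading off the reduced rows gives a = -5, b = 2, c = 3.

a = -5, b = 2, c = 3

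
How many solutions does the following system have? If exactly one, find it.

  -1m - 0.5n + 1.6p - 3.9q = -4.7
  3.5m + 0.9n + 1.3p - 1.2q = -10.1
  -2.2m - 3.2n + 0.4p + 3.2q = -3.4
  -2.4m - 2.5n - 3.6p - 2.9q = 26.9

Row-reduce the augmented matrix:
R1 ← R1 / (-1).
R2 ← R2 − 7/2·R1.
R3 ← R3 + 11/5·R1.
R4 ← R4 + 12/5·R1.
R2 ← R2 / (-17/20).
R1 ← R1 − 1/2·R2.
R3 ← R3 + 21/10·R2.
R4 ← R4 + 13/10·R2.
R3 ← R3 / (-8571/425).
R1 ← R1 − 209/85·R3.
R2 ← R2 + 138/17·R3.
R4 ← R4 + 7647/425·R3.
R4 ← R4 / (-201009/14285).
R1 ← R1 − 9206/8571·R4.
R2 ← R2 + 5825/2857·R4.
R3 ← R3 + 20599/8571·R4.
Reading off the reduced rows gives m = -1, n = 0, p = -6, q = -1.

m = -1, n = 0, p = -6, q = -1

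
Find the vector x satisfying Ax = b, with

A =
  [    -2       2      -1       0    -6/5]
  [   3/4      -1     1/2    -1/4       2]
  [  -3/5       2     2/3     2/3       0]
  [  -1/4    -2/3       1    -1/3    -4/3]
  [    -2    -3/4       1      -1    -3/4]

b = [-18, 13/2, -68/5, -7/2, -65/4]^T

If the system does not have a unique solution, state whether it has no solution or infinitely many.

x_1 = 6, x_2 = -5, x_3 = -4, x_4 = 4, x_5 = 0

Row-reduce the augmented matrix:
R1 ← R1 / (-2).
R2 ← R2 − 3/4·R1.
R3 ← R3 + 3/5·R1.
R4 ← R4 + 1/4·R1.
R5 ← R5 + 2·R1.
R2 ← R2 / (-1/4).
R1 ← R1 + 1·R2.
R3 ← R3 − 7/5·R2.
R4 ← R4 + 11/12·R2.
R5 ← R5 + 11/4·R2.
R3 ← R3 / (5/3).
R2 ← R2 + 1/2·R3.
R4 ← R4 − 2/3·R3.
R5 ← R5 − 5/8·R3.
R4 ← R4 / (263/300).
R1 ← R1 − 1·R4.
R2 ← R2 − 39/50·R4.
R3 ← R3 + 11/25·R4.
R5 ← R5 − 81/40·R4.
R5 ← R5 / (22217/5260).
R1 ← R1 − 1672/263·R5.
R2 ← R2 − 7678/1315·R5.
R3 ← R3 − 214/1315·R5.
R4 ← R4 + 15724/1315·R5.
Reading off the reduced rows gives x_1 = 6, x_2 = -5, x_3 = -4, x_4 = 4, x_5 = 0.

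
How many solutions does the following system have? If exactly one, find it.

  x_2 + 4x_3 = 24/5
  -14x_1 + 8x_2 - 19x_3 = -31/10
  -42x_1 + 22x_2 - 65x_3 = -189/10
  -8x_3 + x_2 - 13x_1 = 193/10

Row-reduce the augmented matrix:
Swap R1 and R2.
R1 ← R1 / (-14).
R3 ← R3 + 42·R1.
R4 ← R4 + 13·R1.
R1 ← R1 + 4/7·R2.
R3 ← R3 + 2·R2.
R4 ← R4 + 45/7·R2.
Swap R3 and R4.
R3 ← R3 / (495/14).
R1 ← R1 − 51/14·R3.
R2 ← R2 − 4·R3.
R4 reduces to 0 = 0, so the extra equation is consistent.
Reading off the reduced rows gives x_1 = -5/2, x_2 = -6/5, x_3 = 3/2.

x_1 = -5/2, x_2 = -6/5, x_3 = 3/2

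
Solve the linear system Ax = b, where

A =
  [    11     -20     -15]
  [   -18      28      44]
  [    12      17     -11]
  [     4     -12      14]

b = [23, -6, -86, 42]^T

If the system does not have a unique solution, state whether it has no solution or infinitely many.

no solution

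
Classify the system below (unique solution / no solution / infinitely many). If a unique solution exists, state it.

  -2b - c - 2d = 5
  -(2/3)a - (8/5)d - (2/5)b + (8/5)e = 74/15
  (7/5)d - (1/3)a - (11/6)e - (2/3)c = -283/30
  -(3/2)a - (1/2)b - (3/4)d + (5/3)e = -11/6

infinitely many solutions

Row-reduce:
Swap R1 and R2.
R1 ← R1 / (-2/3).
R3 ← R3 + 1/3·R1.
R4 ← R4 + 3/2·R1.
R2 ← R2 / (-2).
R1 ← R1 − 3/5·R2.
R3 ← R3 − 1/5·R2.
R4 ← R4 − 2/5·R2.
R3 ← R3 / (-23/30).
R1 ← R1 + 3/10·R3.
R2 ← R2 − 1/2·R3.
R4 ← R4 + 1/5·R3.
R4 ← R4 / (887/460).
R1 ← R1 − 117/115·R4.
R2 ← R2 − 53/23·R4.
R3 ← R3 + 60/23·R4.
Rank is 4 with 5 unknowns, leaving e free.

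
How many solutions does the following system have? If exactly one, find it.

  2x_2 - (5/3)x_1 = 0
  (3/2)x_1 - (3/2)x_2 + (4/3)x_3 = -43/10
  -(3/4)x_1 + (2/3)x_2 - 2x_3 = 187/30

x_1 = -6/5, x_2 = -1, x_3 = -3

Row-reduce the augmented matrix:
R1 ← R1 / (-5/3).
R2 ← R2 − 3/2·R1.
R3 ← R3 + 3/4·R1.
R2 ← R2 / (3/10).
R1 ← R1 + 6/5·R2.
R3 ← R3 + 7/30·R2.
R3 ← R3 / (-26/27).
R1 ← R1 − 16/3·R3.
R2 ← R2 − 40/9·R3.
Reading off the reduced rows gives x_1 = -6/5, x_2 = -1, x_3 = -3.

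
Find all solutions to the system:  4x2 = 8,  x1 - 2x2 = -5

Row-reduce the augmented matrix:
Swap R1 and R2.
R2 ← R2 / (4).
R1 ← R1 + 2·R2.
Reading off the reduced rows gives x1 = -1, x2 = 2.

x1 = -1, x2 = 2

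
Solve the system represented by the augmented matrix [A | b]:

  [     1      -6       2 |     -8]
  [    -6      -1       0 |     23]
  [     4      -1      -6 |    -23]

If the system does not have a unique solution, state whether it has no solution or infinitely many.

x_1 = -4, x_2 = 1, x_3 = 1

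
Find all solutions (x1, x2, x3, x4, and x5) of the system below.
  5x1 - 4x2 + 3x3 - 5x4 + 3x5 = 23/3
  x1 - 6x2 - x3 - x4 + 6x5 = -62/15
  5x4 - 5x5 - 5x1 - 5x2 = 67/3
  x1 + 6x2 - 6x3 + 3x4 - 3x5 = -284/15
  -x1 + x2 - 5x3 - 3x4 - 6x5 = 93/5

x1 = -4/3, x2 = -7/3, x3 = 1, x4 = -11/5, x5 = -3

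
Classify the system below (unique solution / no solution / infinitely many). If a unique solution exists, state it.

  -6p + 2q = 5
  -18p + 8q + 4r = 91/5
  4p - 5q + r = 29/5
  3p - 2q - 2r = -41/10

Row-reduce the augmented matrix:
R1 ← R1 / (-6).
R2 ← R2 + 18·R1.
R3 ← R3 − 4·R1.
R4 ← R4 − 3·R1.
R2 ← R2 / (2).
R1 ← R1 + 1/3·R2.
R3 ← R3 + 11/3·R2.
R4 ← R4 + 1·R2.
R3 ← R3 / (25/3).
R1 ← R1 − 2/3·R3.
R2 ← R2 − 2·R3.
R4 reduces to 0 = 0, so the extra equation is consistent.
Reading off the reduced rows gives p = -3/2, q = -2, r = 9/5.

p = -3/2, q = -2, r = 9/5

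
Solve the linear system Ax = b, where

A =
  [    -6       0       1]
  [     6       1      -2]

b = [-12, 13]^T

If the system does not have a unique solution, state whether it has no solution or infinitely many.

infinitely many solutions

Row-reduce:
R1 ← R1 / (-6).
R2 ← R2 − 6·R1.
Rank is 2 with 3 unknowns, leaving x_3 free.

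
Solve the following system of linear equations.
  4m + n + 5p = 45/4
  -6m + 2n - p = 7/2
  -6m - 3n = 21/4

Row-reduce the augmented matrix:
R1 ← R1 / (4).
R2 ← R2 + 6·R1.
R3 ← R3 + 6·R1.
R2 ← R2 / (7/2).
R1 ← R1 − 1/4·R2.
R3 ← R3 + 3/2·R2.
R3 ← R3 / (72/7).
R1 ← R1 − 11/14·R3.
R2 ← R2 − 13/7·R3.
Reading off the reduced rows gives m = -1, n = 1/4, p = 3.

m = -1, n = 1/4, p = 3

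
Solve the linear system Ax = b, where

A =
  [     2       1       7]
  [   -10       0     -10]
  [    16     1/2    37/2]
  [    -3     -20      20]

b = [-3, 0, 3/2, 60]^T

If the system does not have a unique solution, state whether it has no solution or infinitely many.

Row-reduce:
R1 ← R1 / (2).
R2 ← R2 + 10·R1.
R3 ← R3 − 16·R1.
R4 ← R4 + 3·R1.
R2 ← R2 / (5).
R1 ← R1 − 1/2·R2.
R3 ← R3 + 15/2·R2.
R4 ← R4 + 37/2·R2.
Swap R3 and R4.
R3 ← R3 / (123).
R1 ← R1 − 1·R3.
R2 ← R2 − 5·R3.
Row 4 reduces to 0 = 3, a contradiction. The system is inconsistent.

no solution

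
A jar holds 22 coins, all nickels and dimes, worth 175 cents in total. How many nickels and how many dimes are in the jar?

nickels: 9, dimes: 13

Let n = nickels, d = dimes.
  n + d = 22
  5n + 10d = 175
From equation 1: n = 22 − d.
Substitute into equation 2 and solve: d = 13.
Then n = 9.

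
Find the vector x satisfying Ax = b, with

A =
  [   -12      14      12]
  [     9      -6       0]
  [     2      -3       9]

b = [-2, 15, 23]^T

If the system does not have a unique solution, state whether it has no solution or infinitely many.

x_1 = 1, x_2 = -1, x_3 = 2

Row-reduce the augmented matrix:
R1 ← R1 / (-12).
R2 ← R2 − 9·R1.
R3 ← R3 − 2·R1.
R2 ← R2 / (9/2).
R1 ← R1 + 7/6·R2.
R3 ← R3 + 2/3·R2.
R3 ← R3 / (37/3).
R1 ← R1 − 4/3·R3.
R2 ← R2 − 2·R3.
Reading off the reduced rows gives x_1 = 1, x_2 = -1, x_3 = 2.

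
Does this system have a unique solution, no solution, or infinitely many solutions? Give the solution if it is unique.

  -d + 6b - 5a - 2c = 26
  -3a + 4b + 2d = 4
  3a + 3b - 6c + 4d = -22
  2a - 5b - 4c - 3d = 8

Row-reduce the augmented matrix:
R1 ← R1 / (-5).
R2 ← R2 + 3·R1.
R3 ← R3 − 3·R1.
R4 ← R4 − 2·R1.
R2 ← R2 / (2/5).
R1 ← R1 + 6/5·R2.
R3 ← R3 − 33/5·R2.
R4 ← R4 + 13/5·R2.
R3 ← R3 / (-27).
R1 ← R1 − 4·R3.
R2 ← R2 − 3·R3.
R4 ← R4 − 3·R3.
R4 ← R4 / (82/9).
R1 ← R1 − 58/27·R4.
R2 ← R2 − 19/9·R4.
R3 ← R3 − 79/54·R4.
Reading off the reduced rows gives a = -4, b = 0, c = -1, d = -4.

a = -4, b = 0, c = -1, d = -4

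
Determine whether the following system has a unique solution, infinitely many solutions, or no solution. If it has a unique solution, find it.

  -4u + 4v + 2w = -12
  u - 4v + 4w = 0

infinitely many solutions

Row-reduce:
R1 ← R1 / (-4).
R2 ← R2 − 1·R1.
R2 ← R2 / (-3).
R1 ← R1 + 1·R2.
Rank is 2 with 3 unknowns, leaving w free.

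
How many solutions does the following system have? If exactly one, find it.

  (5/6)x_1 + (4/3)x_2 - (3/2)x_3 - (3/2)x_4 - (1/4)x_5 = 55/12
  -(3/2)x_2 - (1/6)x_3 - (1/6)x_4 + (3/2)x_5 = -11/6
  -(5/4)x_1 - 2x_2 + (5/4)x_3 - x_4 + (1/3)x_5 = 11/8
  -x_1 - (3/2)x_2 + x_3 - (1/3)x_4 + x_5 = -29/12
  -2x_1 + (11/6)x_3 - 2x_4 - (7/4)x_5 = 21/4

x_1 = 5/2, x_2 = -3/2, x_3 = 0, x_4 = -5/2, x_5 = -3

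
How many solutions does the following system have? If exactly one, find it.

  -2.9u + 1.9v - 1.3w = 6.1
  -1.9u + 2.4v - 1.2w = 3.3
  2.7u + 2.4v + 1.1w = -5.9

u = -3, v = 0, w = 2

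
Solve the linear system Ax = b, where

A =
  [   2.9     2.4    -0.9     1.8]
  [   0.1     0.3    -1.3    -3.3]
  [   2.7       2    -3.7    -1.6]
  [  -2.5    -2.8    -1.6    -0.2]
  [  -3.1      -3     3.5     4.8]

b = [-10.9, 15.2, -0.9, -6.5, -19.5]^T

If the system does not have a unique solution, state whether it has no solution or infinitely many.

Row-reduce the augmented matrix:
R1 ← R1 / (29/10).
R2 ← R2 − 1/10·R1.
R3 ← R3 − 27/10·R1.
R4 ← R4 + 5/2·R1.
R5 ← R5 + 31/10·R1.
R2 ← R2 / (63/290).
R1 ← R1 − 24/29·R2.
R3 ← R3 + 34/145·R2.
R4 ← R4 + 106/145·R2.
R5 ← R5 + 63/145·R2.
R3 ← R3 / (-1333/315).
R1 ← R1 − 95/21·R3.
R2 ← R2 + 368/63·R3.
R4 ← R4 + 4187/630·R3.
R4 ← R4 / (11759/13330).
R1 ← R1 − 8061/1333·R4.
R2 ← R2 + 7925/1333·R4.
R3 ← R3 − 2175/1333·R4.
R5 reduces to 0 = 0, so the extra equation is consistent.
Reading off the reduced rows gives x_1 = -5, x_2 = 6, x_3 = 2, x_4 = -5.

x_1 = -5, x_2 = 6, x_3 = 2, x_4 = -5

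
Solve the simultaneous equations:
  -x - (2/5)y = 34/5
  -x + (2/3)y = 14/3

From equation 1: x = -34/5 − 2/5·y.
Substitute into equation 2 and solve: y = -2.
Then x = -6.

x = -6, y = -2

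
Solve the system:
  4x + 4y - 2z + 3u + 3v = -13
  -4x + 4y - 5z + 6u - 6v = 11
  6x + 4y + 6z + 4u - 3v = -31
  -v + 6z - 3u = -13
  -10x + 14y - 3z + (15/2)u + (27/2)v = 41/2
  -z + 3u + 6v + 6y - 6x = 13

no solution

Row-reduce:
R1 ← R1 / (4).
R2 ← R2 + 4·R1.
R3 ← R3 − 6·R1.
R5 ← R5 + 10·R1.
R6 ← R6 + 6·R1.
R2 ← R2 / (8).
R1 ← R1 − 1·R2.
R3 ← R3 + 2·R2.
R5 ← R5 − 24·R2.
R6 ← R6 − 12·R2.
R3 ← R3 / (29/4).
R1 ← R1 − 3/8·R3.
R2 ← R2 + 7/8·R3.
R4 ← R4 − 6·R3.
R5 ← R5 − 13·R3.
R6 ← R6 − 13/2·R3.
R4 ← R4 / (-129/29).
R1 ← R1 + 27/58·R4.
R2 ← R2 − 155/116·R4.
R3 ← R3 − 7/29·R4.
R5 ← R5 + 439/29·R4.
R6 ← R6 + 439/58·R4.
R5 ← R5 / (3220/129).
R1 ← R1 − 81/86·R5.
R2 ← R2 − 49/129·R5.
R3 ← R3 + 106/129·R5.
R4 ← R4 + 169/129·R5.
R6 ← R6 − 1610/129·R5.
Row 6 reduces to 0 = -1/2, a contradiction. The system is inconsistent.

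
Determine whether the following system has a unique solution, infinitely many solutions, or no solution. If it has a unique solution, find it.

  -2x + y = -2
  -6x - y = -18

Row-reduce the augmented matrix:
R1 ← R1 / (-2).
R2 ← R2 + 6·R1.
R2 ← R2 / (-4).
R1 ← R1 + 1/2·R2.
Reading off the reduced rows gives x = 5/2, y = 3.

x = 5/2, y = 3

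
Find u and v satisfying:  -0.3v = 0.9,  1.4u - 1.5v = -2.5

u = -5, v = -3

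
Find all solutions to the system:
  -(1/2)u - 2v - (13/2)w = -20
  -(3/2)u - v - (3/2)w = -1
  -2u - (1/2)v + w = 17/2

infinitely many solutions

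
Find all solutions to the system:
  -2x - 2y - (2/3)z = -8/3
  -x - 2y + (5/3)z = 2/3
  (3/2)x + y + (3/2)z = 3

Row-reduce:
R1 ← R1 / (-2).
R2 ← R2 + 1·R1.
R3 ← R3 − 3/2·R1.
R2 ← R2 / (-1).
R1 ← R1 − 1·R2.
R3 ← R3 + 1/2·R2.
Rank is 2 with 3 unknowns, leaving z free.

infinitely many solutions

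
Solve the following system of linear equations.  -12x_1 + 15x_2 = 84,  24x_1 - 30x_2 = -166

Row-reduce:
R1 ← R1 / (-12).
R2 ← R2 − 24·R1.
Row 2 reduces to 0 = 2, a contradiction. The system is inconsistent.

no solution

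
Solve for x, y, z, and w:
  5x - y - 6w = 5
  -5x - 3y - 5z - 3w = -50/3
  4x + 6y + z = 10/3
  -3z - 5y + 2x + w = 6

Row-reduce the augmented matrix:
R1 ← R1 / (5).
R2 ← R2 + 5·R1.
R3 ← R3 − 4·R1.
R4 ← R4 − 2·R1.
R2 ← R2 / (-4).
R1 ← R1 + 1/5·R2.
R3 ← R3 − 34/5·R2.
R4 ← R4 + 23/5·R2.
R3 ← R3 / (-15/2).
R1 ← R1 − 1/4·R3.
R2 ← R2 − 5/4·R3.
R4 ← R4 − 11/4·R3.
R4 ← R4 / (99/10).
R1 ← R1 + 11/10·R4.
R2 ← R2 − 1/2·R4.
R3 ← R3 − 7/5·R4.
Reading off the reduced rows gives x = 2, y = -1, z = 4/3, w = 1.

x = 2, y = -1, z = 4/3, w = 1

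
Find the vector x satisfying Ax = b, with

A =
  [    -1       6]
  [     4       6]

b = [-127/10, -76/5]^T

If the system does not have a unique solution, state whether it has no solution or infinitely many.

x_1 = -1/2, x_2 = -11/5

From equation 1: x_1 = 127/10 + 6·x_2.
Substitute into equation 2 and solve: x_2 = -11/5.
Then x_1 = -1/2.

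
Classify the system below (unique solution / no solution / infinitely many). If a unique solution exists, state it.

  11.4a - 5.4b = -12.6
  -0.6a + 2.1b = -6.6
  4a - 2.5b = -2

Row-reduce the augmented matrix:
R1 ← R1 / (57/5).
R2 ← R2 + 3/5·R1.
R3 ← R3 − 4·R1.
R2 ← R2 / (69/38).
R1 ← R1 + 9/19·R2.
R3 ← R3 + 23/38·R2.
R3 reduces to 0 = 0, so the extra equation is consistent.
Reading off the reduced rows gives a = -3, b = -4.

a = -3, b = -4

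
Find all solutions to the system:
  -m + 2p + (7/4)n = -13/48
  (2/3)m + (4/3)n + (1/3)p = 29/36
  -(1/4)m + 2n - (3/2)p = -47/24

m = 4/3, n = -1/4, p = 3/4

Row-reduce the augmented matrix:
R1 ← R1 / (-1).
R2 ← R2 − 2/3·R1.
R3 ← R3 + 1/4·R1.
R2 ← R2 / (5/2).
R1 ← R1 + 7/4·R2.
R3 ← R3 − 25/16·R2.
R3 ← R3 / (-73/24).
R1 ← R1 + 5/6·R3.
R2 ← R2 − 2/3·R3.
Reading off the reduced rows gives m = 4/3, n = -1/4, p = 3/4.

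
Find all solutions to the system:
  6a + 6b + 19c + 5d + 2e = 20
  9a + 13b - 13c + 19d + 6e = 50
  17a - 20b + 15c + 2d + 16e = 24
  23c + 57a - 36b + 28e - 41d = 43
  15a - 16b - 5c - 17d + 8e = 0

no solution

Row-reduce:
R1 ← R1 / (6).
R2 ← R2 − 9·R1.
R3 ← R3 − 17·R1.
R4 ← R4 − 57·R1.
R5 ← R5 − 15·R1.
R2 ← R2 / (4).
R1 ← R1 − 1·R2.
R3 ← R3 + 37·R2.
R4 ← R4 + 93·R2.
R5 ← R5 + 31·R2.
R3 ← R3 / (-10145/24).
R1 ← R1 − 325/24·R3.
R2 ← R2 + 83/8·R3.
R4 ← R4 + 8979/8·R3.
R5 ← R5 + 2993/8·R3.
R4 ← R4 / (-723003/10145).
R1 ← R1 − 1981/2029·R4.
R2 ← R2 − 5709/10145·R4.
R3 ← R3 + 2261/10145·R4.
R5 ← R5 + 241001/10145·R4.
Row 5 reduces to 0 = -1, a contradiction. The system is inconsistent.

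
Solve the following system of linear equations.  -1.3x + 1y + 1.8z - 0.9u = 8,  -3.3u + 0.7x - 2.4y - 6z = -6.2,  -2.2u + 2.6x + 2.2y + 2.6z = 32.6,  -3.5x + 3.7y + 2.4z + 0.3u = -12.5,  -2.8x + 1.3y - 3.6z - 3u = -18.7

x = 4, y = -3, z = 6, u = -6

Row-reduce the augmented matrix:
R1 ← R1 / (-13/10).
R2 ← R2 − 7/10·R1.
R3 ← R3 − 13/5·R1.
R4 ← R4 + 7/2·R1.
R5 ← R5 + 14/5·R1.
R2 ← R2 / (-121/65).
R1 ← R1 + 10/13·R2.
R3 ← R3 − 21/5·R2.
R4 ← R4 − 131/130·R2.
R5 ← R5 + 111/130·R2.
R3 ← R3 / (-3116/605).
R1 ← R1 − 84/121·R3.
R2 ← R2 − 327/121·R3.
R4 ← R4 + 1251/242·R3.
R5 ← R5 + 1251/242·R3.
R4 ← R4 / (206583/15580).
R1 ← R1 − 441/779·R4.
R2 ← R2 + 7083/1558·R4.
R3 ← R3 − 3793/1558·R4.
R5 ← R5 − 206583/15580·R4.
R5 reduces to 0 = 0, so the extra equation is consistent.
Reading off the reduced rows gives x = 4, y = -3, z = 6, u = -6.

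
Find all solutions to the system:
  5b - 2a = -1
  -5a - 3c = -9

Row-reduce:
R1 ← R1 / (-2).
R2 ← R2 + 5·R1.
R2 ← R2 / (-25/2).
R1 ← R1 + 5/2·R2.
Rank is 2 with 3 unknowns, leaving c free.

infinitely many solutions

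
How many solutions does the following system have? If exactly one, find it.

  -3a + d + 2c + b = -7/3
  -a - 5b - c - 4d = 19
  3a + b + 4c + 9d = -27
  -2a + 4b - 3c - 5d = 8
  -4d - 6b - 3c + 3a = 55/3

a = -5/3, b = -2, c = -2, d = -4/3

Row-reduce the augmented matrix:
R1 ← R1 / (-3).
R2 ← R2 + 1·R1.
R3 ← R3 − 3·R1.
R4 ← R4 + 2·R1.
R5 ← R5 − 3·R1.
R2 ← R2 / (-16/3).
R1 ← R1 + 1/3·R2.
R3 ← R3 − 2·R2.
R4 ← R4 − 10/3·R2.
R5 ← R5 + 5·R2.
R3 ← R3 / (43/8).
R1 ← R1 + 9/16·R3.
R2 ← R2 − 5/16·R3.
R4 ← R4 + 43/8·R3.
R5 ← R5 − 9/16·R3.
Swap R4 and R5.
R4 ← R4 / (8/43).
R1 ← R1 − 35/43·R4.
R2 ← R2 − 14/43·R4.
R3 ← R3 − 67/43·R4.
R5 reduces to 0 = 0, so the extra equation is consistent.
Reading off the reduced rows gives a = -5/3, b = -2, c = -2, d = -4/3.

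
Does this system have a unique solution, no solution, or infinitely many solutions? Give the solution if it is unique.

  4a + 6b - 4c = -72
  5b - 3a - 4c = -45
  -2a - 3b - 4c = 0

Row-reduce the augmented matrix:
R1 ← R1 / (4).
R2 ← R2 + 3·R1.
R3 ← R3 + 2·R1.
R2 ← R2 / (19/2).
R1 ← R1 − 3/2·R2.
R3 ← R3 / (-6).
R1 ← R1 − 2/19·R3.
R2 ← R2 + 14/19·R3.
Reading off the reduced rows gives a = -3, b = -6, c = 6.

a = -3, b = -6, c = 6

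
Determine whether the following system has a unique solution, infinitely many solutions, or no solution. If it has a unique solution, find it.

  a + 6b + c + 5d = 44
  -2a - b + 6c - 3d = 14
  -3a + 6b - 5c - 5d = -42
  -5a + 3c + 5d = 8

Row-reduce the augmented matrix:
R2 ← R2 + 2·R1.
R3 ← R3 + 3·R1.
R4 ← R4 + 5·R1.
R2 ← R2 / (11).
R1 ← R1 − 6·R2.
R3 ← R3 − 24·R2.
R4 ← R4 − 30·R2.
R3 ← R3 / (-214/11).
R1 ← R1 + 37/11·R3.
R2 ← R2 − 8/11·R3.
R4 ← R4 + 152/11·R3.
R4 ← R4 / (1568/107).
R1 ← R1 − 224/107·R4.
R2 ← R2 − 47/107·R4.
R3 ← R3 − 29/107·R4.
Reading off the reduced rows gives a = 5, b = 3, c = 6, d = 3.

a = 5, b = 3, c = 6, d = 3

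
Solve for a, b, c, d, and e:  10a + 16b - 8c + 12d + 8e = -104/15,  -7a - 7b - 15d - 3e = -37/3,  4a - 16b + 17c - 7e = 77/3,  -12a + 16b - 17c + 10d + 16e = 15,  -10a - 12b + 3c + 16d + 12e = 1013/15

Row-reduce the augmented matrix:
R1 ← R1 / (10).
R2 ← R2 + 7·R1.
R3 ← R3 − 4·R1.
R4 ← R4 + 12·R1.
R5 ← R5 + 10·R1.
R2 ← R2 / (21/5).
R1 ← R1 − 8/5·R2.
R3 ← R3 + 112/5·R2.
R4 ← R4 − 176/5·R2.
R5 ← R5 − 4·R2.
R3 ← R3 / (-29/3).
R1 ← R1 − 4/3·R3.
R2 ← R2 + 4/3·R3.
R4 ← R4 − 61/3·R3.
R5 ← R5 − 1/3·R3.
R4 ← R4 / (-898/203).
R1 ← R1 + 366/203·R4.
R2 ← R2 − 801/203·R4.
R3 ← R3 − 120/29·R4.
R5 ← R5 − 6680/203·R4.
R5 ← R5 / (46409/449).
R1 ← R1 + 1967/449·R5.
R2 ← R2 − 9331/898·R5.
R3 ← R3 − 4669/449·R5.
R4 ← R4 + 2339/898·R5.
Reading off the reduced rows gives a = -4/3, b = -1/3, c = 7/3, d = 6/5, e = 2.

a = -4/3, b = -1/3, c = 7/3, d = 6/5, e = 2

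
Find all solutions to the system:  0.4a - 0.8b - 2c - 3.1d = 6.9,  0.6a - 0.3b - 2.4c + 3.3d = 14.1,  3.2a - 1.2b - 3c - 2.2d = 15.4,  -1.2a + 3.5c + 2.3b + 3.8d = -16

Row-reduce the augmented matrix:
R1 ← R1 / (2/5).
R2 ← R2 − 3/5·R1.
R3 ← R3 − 16/5·R1.
R4 ← R4 + 6/5·R1.
R2 ← R2 / (9/10).
R1 ← R1 + 2·R2.
R3 ← R3 − 26/5·R2.
R4 ← R4 + 1/10·R2.
R3 ← R3 / (143/15).
R1 ← R1 + 11/3·R3.
R2 ← R2 − 2/3·R3.
R4 ← R4 + 73/30·R3.
R4 ← R4 / (-30237/2860).
R1 ← R1 − 49/52·R4.
R2 ← R2 − 2993/286·R4.
R3 ← R3 + 350/143·R4.
Reading off the reduced rows gives a = 1, b = -2, c = -4, d = 1.

a = 1, b = -2, c = -4, d = 1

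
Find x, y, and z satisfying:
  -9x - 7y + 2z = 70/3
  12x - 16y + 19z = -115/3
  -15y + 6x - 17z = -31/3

Row-reduce the augmented matrix:
R1 ← R1 / (-9).
R2 ← R2 − 12·R1.
R3 ← R3 − 6·R1.
R2 ← R2 / (-76/3).
R1 ← R1 − 7/9·R2.
R3 ← R3 + 59/3·R2.
R3 ← R3 / (-2469/76).
R1 ← R1 − 101/228·R3.
R2 ← R2 + 65/76·R3.
Reading off the reduced rows gives x = -8/3, y = 0, z = -1/3.

x = -8/3, y = 0, z = -1/3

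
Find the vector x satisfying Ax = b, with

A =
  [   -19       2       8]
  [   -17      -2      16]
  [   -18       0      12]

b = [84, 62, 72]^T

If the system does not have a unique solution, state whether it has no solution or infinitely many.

no solution

Row-reduce:
R1 ← R1 / (-19).
R2 ← R2 + 17·R1.
R3 ← R3 + 18·R1.
R2 ← R2 / (-72/19).
R1 ← R1 + 2/19·R2.
R3 ← R3 + 36/19·R2.
Row 3 reduces to 0 = -1, a contradiction. The system is inconsistent.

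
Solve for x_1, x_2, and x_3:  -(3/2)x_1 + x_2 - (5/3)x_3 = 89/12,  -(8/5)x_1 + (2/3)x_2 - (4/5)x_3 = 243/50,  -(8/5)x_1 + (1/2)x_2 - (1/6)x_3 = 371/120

x_1 = -1, x_2 = 9/4, x_3 = -11/5

Row-reduce the augmented matrix:
R1 ← R1 / (-3/2).
R2 ← R2 + 8/5·R1.
R3 ← R3 + 8/5·R1.
R2 ← R2 / (-2/5).
R1 ← R1 + 2/3·R2.
R3 ← R3 + 17/30·R2.
R3 ← R3 / (61/270).
R1 ← R1 + 14/27·R3.
R2 ← R2 + 22/9·R3.
Reading off the reduced rows gives x_1 = -1, x_2 = 9/4, x_3 = -11/5.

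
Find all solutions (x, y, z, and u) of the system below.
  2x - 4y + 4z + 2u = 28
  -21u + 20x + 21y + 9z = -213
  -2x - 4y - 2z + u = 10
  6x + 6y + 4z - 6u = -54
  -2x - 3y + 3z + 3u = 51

x = -6, y = -1, z = 6, u = 6

Row-reduce the augmented matrix:
R1 ← R1 / (2).
R2 ← R2 − 20·R1.
R3 ← R3 + 2·R1.
R4 ← R4 − 6·R1.
R5 ← R5 + 2·R1.
R2 ← R2 / (61).
R1 ← R1 + 2·R2.
R3 ← R3 + 8·R2.
R4 ← R4 − 18·R2.
R5 ← R5 + 7·R2.
R3 ← R3 / (-126/61).
R1 ← R1 − 60/61·R3.
R2 ← R2 + 31/61·R3.
R4 ← R4 − 70/61·R3.
R5 ← R5 − 210/61·R3.
R4 ← R4 / (-11/9).
R1 ← R1 + 31/21·R4.
R2 ← R2 + 11/126·R4.
R3 ← R3 − 145/126·R4.
R5 ← R5 + 11/3·R4.
R5 reduces to 0 = 0, so the extra equation is consistent.
Reading off the reduced rows gives x = -6, y = -1, z = 6, u = 6.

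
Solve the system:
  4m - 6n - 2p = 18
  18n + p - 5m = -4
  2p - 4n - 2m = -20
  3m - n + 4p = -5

Row-reduce:
R1 ← R1 / (4).
R2 ← R2 + 5·R1.
R3 ← R3 + 2·R1.
R4 ← R4 − 3·R1.
R2 ← R2 / (21/2).
R1 ← R1 + 3/2·R2.
R3 ← R3 + 7·R2.
R4 ← R4 − 7/2·R2.
Swap R3 and R4.
R3 ← R3 / (6).
R1 ← R1 + 5/7·R3.
R2 ← R2 + 1/7·R3.
Row 4 reduces to 0 = 4/3, a contradiction. The system is inconsistent.

no solution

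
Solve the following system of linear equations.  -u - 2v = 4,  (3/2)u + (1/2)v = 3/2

u = 2, v = -3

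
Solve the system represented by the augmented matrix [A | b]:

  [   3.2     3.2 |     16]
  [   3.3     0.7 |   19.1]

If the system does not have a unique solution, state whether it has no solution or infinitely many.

Row-reduce the augmented matrix:
R1 ← R1 / (16/5).
R2 ← R2 − 33/10·R1.
R2 ← R2 / (-13/5).
R1 ← R1 − 1·R2.
Reading off the reduced rows gives x_1 = 6, x_2 = -1.

x_1 = 6, x_2 = -1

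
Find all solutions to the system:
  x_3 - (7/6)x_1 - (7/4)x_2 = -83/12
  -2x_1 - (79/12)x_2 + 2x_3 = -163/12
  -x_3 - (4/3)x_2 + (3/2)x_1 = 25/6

no solution

Row-reduce:
R1 ← R1 / (-7/6).
R2 ← R2 + 2·R1.
R3 ← R3 − 3/2·R1.
R2 ← R2 / (-43/12).
R1 ← R1 − 3/2·R2.
R3 ← R3 + 43/12·R2.
Row 3 reduces to 0 = -3, a contradiction. The system is inconsistent.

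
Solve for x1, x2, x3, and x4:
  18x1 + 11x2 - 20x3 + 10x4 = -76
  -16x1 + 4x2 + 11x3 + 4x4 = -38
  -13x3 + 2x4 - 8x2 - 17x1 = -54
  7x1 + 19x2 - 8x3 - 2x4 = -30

Row-reduce the augmented matrix:
R1 ← R1 / (18).
R2 ← R2 + 16·R1.
R3 ← R3 + 17·R1.
R4 ← R4 − 7·R1.
R2 ← R2 / (124/9).
R1 ← R1 − 11/18·R2.
R3 ← R3 − 43/18·R2.
R4 ← R4 − 265/18·R2.
R3 ← R3 / (-7617/248).
R1 ← R1 + 201/248·R3.
R2 ← R2 + 61/124·R3.
R4 ← R4 − 1741/248·R3.
R4 ← R4 / (-133726/7617).
R1 ← R1 + 658/2539·R4.
R2 ← R2 − 6002/7617·R4.
R3 ← R3 + 2284/7617·R4.
Reading off the reduced rows gives x1 = 2, x2 = -2, x3 = 2, x4 = -5.

x1 = 2, x2 = -2, x3 = 2, x4 = -5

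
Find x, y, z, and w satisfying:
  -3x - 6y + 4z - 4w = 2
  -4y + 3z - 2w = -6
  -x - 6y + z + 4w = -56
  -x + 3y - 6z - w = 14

x = -2, y = 6, z = 2, w = -6

Row-reduce the augmented matrix:
R1 ← R1 / (-3).
R3 ← R3 + 1·R1.
R4 ← R4 + 1·R1.
R2 ← R2 / (-4).
R1 ← R1 − 2·R2.
R3 ← R3 + 4·R2.
R4 ← R4 − 5·R2.
R3 ← R3 / (-10/3).
R1 ← R1 − 1/6·R3.
R2 ← R2 + 3/4·R3.
R4 ← R4 + 43/12·R3.
R4 ← R4 / (-201/20).
R1 ← R1 − 7/10·R4.
R2 ← R2 + 23/20·R4.
R3 ← R3 + 11/5·R4.
Reading off the reduced rows gives x = -2, y = 6, z = 2, w = -6.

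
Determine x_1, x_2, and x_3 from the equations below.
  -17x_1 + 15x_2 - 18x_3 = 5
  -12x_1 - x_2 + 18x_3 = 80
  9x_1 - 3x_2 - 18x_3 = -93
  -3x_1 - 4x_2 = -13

x_1 = -1, x_2 = 4, x_3 = 4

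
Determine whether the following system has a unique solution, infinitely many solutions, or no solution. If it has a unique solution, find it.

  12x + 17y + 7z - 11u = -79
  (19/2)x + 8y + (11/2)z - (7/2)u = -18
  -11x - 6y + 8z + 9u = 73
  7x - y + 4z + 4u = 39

Row-reduce:
R1 ← R1 / (12).
R2 ← R2 − 19/2·R1.
R3 ← R3 + 11·R1.
R4 ← R4 − 7·R1.
R2 ← R2 / (-131/24).
R1 ← R1 − 17/12·R2.
R3 ← R3 − 115/12·R2.
R4 ← R4 + 131/12·R2.
R3 ← R3 / (1879/131).
R1 ← R1 − 75/131·R3.
R2 ← R2 − 1/131·R3.
Row 4 reduces to 0 = -4, a contradiction. The system is inconsistent.

no solution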